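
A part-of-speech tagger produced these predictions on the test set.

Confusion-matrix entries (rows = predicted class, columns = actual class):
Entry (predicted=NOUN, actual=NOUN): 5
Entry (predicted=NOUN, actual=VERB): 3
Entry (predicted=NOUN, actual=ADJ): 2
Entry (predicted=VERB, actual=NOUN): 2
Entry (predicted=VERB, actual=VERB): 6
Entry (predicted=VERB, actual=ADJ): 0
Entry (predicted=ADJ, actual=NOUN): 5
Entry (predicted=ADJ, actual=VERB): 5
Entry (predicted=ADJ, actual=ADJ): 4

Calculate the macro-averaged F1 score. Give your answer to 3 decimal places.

Per-class F1 score (2·TP/(2·TP+FP+FN)):
  NOUN: TP=5, FP=3+2=5, FN=2+5=7 → 10/22 = 0.4545
  VERB: TP=6, FP=2+0=2, FN=3+5=8 → 12/22 = 0.5455
  ADJ: TP=4, FP=5+5=10, FN=2+0=2 → 8/20 = 0.4000
Macro-F1 score = mean = (0.4545 + 0.5455 + 0.4000) / 3 = 0.467

0.467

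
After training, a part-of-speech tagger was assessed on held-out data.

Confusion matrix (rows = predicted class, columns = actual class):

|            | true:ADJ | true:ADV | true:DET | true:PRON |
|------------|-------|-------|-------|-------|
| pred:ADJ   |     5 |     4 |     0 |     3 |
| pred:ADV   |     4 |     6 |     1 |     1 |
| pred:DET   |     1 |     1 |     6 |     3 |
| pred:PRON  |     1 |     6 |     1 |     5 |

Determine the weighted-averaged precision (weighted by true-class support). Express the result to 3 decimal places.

0.460

Per-class precision (TP/(TP+FP)):
  ADJ: TP=5, FP=4+0+3=7 → 5/12 = 0.4167
  ADV: TP=6, FP=4+1+1=6 → 6/12 = 0.5000
  DET: TP=6, FP=1+1+3=5 → 6/11 = 0.5455
  PRON: TP=5, FP=1+6+1=8 → 5/13 = 0.3846
Weighted-precision = Σ (supportᵢ/N)·precisionᵢ with N=48: (11/48)·0.4167 + (17/48)·0.5000 + (8/48)·0.5455 + (12/48)·0.3846 = 0.460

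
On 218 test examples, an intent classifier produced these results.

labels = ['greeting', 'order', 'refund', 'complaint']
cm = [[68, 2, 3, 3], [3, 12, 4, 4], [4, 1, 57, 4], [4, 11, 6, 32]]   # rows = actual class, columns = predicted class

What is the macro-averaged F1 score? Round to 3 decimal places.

0.718

Per-class F1 score (2·TP/(2·TP+FP+FN)):
  greeting: TP=68, FP=3+4+4=11, FN=2+3+3=8 → 136/155 = 0.8774
  order: TP=12, FP=2+1+11=14, FN=3+4+4=11 → 24/49 = 0.4898
  refund: TP=57, FP=3+4+6=13, FN=4+1+4=9 → 114/136 = 0.8382
  complaint: TP=32, FP=3+4+4=11, FN=4+11+6=21 → 64/96 = 0.6667
Macro-F1 score = mean = (0.8774 + 0.4898 + 0.8382 + 0.6667) / 4 = 0.718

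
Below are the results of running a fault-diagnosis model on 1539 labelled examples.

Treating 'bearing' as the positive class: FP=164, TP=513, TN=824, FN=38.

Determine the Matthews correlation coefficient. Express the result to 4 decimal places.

0.7389

MCC = (TP·TN − FP·FN) / √((TP+FP)(TP+FN)(TN+FP)(TN+FN))
Numerator = 513·824 − 164·38 = 416480
Denominator = √(677·551·988·862) = √317690682712 = 563640.5616
MCC = 416480 / 563640.5616 = 0.7389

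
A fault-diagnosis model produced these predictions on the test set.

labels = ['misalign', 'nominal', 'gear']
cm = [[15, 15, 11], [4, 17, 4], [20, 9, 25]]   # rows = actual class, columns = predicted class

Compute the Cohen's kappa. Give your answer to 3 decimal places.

Observed agreement pₒ = trace/N = 57/120 = 0.4750
Expected agreement pₑ = Σ (rowᵢ·colᵢ)/N² = (41·39 + 25·41 + 54·40)/120² = 0.3322
κ = (pₒ − pₑ)/(1 − pₑ) = (0.4750 − 0.3322)/(1 − 0.3322) = 0.214

0.214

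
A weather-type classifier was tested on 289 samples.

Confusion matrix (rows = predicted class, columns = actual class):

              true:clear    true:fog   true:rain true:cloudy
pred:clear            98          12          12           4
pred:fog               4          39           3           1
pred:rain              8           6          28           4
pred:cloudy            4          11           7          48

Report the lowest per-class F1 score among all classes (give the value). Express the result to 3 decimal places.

0.583

Per-class F1 score (2·TP/(2·TP+FP+FN)):
  clear: TP=98, FP=12+12+4=28, FN=4+8+4=16 → 196/240 = 0.8167
  fog: TP=39, FP=4+3+1=8, FN=12+6+11=29 → 78/115 = 0.6783
  rain: TP=28, FP=8+6+4=18, FN=12+3+7=22 → 56/96 = 0.5833
  cloudy: TP=48, FP=4+11+7=22, FN=4+1+4=9 → 96/127 = 0.7559
Lowest is class 'rain' with F1 score = 0.583.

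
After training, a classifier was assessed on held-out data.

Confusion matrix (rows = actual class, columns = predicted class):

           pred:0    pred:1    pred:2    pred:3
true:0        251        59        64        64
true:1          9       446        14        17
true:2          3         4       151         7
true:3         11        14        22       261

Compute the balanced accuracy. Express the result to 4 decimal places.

0.8133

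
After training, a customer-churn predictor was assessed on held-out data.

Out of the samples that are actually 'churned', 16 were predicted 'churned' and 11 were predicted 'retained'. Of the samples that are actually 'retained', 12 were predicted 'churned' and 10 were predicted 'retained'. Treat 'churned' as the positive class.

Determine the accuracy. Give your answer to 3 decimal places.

0.531

Accuracy = (TP+TN)/N = (16+10)/49 = 0.531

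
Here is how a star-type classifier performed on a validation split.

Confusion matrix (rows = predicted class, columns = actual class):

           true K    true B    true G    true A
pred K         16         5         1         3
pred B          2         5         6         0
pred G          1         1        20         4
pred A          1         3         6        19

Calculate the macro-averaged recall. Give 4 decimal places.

0.6235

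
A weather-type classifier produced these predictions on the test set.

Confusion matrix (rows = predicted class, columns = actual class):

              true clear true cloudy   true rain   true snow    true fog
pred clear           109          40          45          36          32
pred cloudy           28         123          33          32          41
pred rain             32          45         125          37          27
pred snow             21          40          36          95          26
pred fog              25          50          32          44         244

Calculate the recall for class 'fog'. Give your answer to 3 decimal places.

0.659

One-vs-rest for 'fog': TP = diagonal; FP = other classes predicted 'fog'; FN = 'fog' predicted as other.
recall = TP/(TP+FN).
fog: TP=244, FN=32+41+27+26=126 → 244/370 = 0.6595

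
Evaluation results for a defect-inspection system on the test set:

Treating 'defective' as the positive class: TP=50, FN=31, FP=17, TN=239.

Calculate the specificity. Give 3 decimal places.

Specificity = TN/(TN+FP) = 239/(239+17) = 0.934

0.934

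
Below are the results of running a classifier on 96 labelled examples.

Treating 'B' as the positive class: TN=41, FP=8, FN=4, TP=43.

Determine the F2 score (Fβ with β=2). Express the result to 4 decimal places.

Fβ = (1+β²)·TP / ((1+β²)·TP + β²·FN + FP), with β²=4
= 5·43 / (5·43 + 4·4 + 8) = 0.8996

0.8996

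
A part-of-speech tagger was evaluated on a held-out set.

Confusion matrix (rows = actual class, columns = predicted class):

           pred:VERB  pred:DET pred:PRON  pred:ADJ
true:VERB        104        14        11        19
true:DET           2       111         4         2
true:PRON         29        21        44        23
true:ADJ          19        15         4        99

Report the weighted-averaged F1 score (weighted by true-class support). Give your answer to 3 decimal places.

Per-class F1 score (2·TP/(2·TP+FP+FN)):
  VERB: TP=104, FP=2+29+19=50, FN=14+11+19=44 → 208/302 = 0.6887
  DET: TP=111, FP=14+21+15=50, FN=2+4+2=8 → 222/280 = 0.7929
  PRON: TP=44, FP=11+4+4=19, FN=29+21+23=73 → 88/180 = 0.4889
  ADJ: TP=99, FP=19+2+23=44, FN=19+15+4=38 → 198/280 = 0.7071
Weighted-F1 score = Σ (supportᵢ/N)·F1 scoreᵢ with N=521: (148/521)·0.6887 + (119/521)·0.7929 + (117/521)·0.4889 + (137/521)·0.7071 = 0.672

0.672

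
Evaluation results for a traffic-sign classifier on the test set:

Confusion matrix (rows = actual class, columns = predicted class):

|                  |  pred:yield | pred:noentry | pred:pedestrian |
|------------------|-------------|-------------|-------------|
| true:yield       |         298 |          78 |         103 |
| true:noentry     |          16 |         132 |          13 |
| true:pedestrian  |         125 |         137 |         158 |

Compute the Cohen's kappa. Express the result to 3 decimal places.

0.326

Observed agreement pₒ = trace/N = 588/1060 = 0.5547
Expected agreement pₑ = Σ (rowᵢ·colᵢ)/N² = (479·439 + 161·347 + 420·274)/1060² = 0.3393
κ = (pₒ − pₑ)/(1 − pₑ) = (0.5547 − 0.3393)/(1 − 0.3393) = 0.326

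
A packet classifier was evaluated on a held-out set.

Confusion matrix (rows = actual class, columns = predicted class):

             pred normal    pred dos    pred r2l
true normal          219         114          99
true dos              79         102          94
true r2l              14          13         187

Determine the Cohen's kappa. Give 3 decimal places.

Observed agreement pₒ = trace/N = 508/921 = 0.5516
Expected agreement pₑ = Σ (rowᵢ·colᵢ)/N² = (432·312 + 275·229 + 214·380)/921² = 0.3290
κ = (pₒ − pₑ)/(1 − pₑ) = (0.5516 − 0.3290)/(1 − 0.3290) = 0.332

0.332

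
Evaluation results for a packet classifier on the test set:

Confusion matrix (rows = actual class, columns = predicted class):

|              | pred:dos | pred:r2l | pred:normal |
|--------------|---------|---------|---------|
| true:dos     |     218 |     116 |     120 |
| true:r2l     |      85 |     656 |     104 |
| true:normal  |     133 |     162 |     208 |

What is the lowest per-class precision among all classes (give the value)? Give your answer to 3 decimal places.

0.481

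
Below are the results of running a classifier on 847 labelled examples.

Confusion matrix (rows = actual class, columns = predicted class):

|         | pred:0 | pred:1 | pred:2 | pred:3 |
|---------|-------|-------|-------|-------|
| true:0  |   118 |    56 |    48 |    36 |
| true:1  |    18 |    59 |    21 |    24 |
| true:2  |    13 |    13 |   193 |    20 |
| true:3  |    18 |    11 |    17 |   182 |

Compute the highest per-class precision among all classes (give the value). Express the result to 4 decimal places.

0.7066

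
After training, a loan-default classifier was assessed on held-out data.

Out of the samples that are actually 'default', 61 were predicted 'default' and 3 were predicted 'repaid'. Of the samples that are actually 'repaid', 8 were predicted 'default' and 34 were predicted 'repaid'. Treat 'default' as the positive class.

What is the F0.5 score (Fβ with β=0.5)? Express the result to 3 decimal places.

Fβ = (1+β²)·TP / ((1+β²)·TP + β²·FN + FP), with β²=1/4
= 1.25·61 / (1.25·61 + 0.25·3 + 8) = 0.897

0.897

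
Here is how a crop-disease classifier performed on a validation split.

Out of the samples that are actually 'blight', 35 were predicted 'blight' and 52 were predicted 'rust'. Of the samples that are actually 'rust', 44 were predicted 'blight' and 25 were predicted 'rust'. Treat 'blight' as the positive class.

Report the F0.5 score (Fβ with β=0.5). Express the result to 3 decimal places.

0.434

Fβ = (1+β²)·TP / ((1+β²)·TP + β²·FN + FP), with β²=1/4
= 1.25·35 / (1.25·35 + 0.25·52 + 44) = 0.434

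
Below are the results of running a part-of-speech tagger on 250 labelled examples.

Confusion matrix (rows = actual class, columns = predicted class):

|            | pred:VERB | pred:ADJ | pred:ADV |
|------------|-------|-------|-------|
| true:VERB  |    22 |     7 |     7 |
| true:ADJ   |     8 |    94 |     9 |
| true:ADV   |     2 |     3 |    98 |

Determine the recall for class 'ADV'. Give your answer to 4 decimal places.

0.9515

Take TP from the diagonal, FP from the rest of the 'ADV' prediction marginal, FN from the rest of the 'ADV' actual marginal.
recall = TP/(TP+FN).
ADV: TP=98, FN=2+3=5 → 98/103 = 0.95146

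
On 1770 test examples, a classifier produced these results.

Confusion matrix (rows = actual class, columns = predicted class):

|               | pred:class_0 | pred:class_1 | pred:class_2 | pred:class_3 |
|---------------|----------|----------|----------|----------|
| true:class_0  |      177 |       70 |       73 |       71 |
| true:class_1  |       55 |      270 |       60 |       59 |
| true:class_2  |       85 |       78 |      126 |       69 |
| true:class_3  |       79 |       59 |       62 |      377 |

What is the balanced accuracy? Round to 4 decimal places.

Balanced accuracy = mean of per-class recall.
  class_0: recall = 177/391 = 0.45269
  class_1: recall = 270/444 = 0.60811
  class_2: recall = 126/358 = 0.35196
  class_3: recall = 377/577 = 0.65338
Mean = (0.45269 + 0.60811 + 0.35196 + 0.65338) / 4 = 0.5165

0.5165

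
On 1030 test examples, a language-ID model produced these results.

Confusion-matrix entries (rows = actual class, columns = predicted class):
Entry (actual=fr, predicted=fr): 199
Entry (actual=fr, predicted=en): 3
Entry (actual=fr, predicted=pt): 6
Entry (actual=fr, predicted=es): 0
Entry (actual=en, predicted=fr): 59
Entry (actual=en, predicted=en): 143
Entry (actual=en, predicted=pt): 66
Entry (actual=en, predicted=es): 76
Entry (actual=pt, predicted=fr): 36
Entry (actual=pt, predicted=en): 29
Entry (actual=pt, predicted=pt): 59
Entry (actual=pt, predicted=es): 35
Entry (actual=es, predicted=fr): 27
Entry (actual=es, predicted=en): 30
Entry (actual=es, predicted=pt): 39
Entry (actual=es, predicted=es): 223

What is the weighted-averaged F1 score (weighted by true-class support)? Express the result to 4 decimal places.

0.5928

Per-class F1 score (2·TP/(2·TP+FP+FN)):
  fr: TP=199, FP=59+36+27=122, FN=3+6+0=9 → 398/529 = 0.75236
  en: TP=143, FP=3+29+30=62, FN=59+66+76=201 → 286/549 = 0.52095
  pt: TP=59, FP=6+66+39=111, FN=36+29+35=100 → 118/329 = 0.35866
  es: TP=223, FP=0+76+35=111, FN=27+30+39=96 → 446/653 = 0.68300
Weighted-F1 score = Σ (supportᵢ/N)·F1 scoreᵢ with N=1030: (208/1030)·0.75236 + (344/1030)·0.52095 + (159/1030)·0.35866 + (319/1030)·0.68300 = 0.5928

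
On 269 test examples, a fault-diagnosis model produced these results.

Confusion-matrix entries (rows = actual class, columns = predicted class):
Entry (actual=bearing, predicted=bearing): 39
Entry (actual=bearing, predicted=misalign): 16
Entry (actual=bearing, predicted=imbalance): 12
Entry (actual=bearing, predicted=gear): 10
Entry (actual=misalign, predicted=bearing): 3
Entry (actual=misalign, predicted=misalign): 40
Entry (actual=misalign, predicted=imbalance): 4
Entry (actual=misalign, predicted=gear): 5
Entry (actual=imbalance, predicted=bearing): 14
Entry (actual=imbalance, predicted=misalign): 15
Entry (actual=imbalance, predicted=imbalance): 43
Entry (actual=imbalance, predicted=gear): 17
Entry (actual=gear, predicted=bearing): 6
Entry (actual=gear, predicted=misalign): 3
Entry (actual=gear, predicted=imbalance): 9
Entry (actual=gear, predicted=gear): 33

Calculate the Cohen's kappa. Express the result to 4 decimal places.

0.4360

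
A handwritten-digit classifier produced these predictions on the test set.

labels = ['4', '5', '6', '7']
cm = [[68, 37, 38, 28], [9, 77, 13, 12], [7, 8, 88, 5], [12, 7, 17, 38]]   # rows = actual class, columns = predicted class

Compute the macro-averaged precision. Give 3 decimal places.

0.582

Per-class precision (TP/(TP+FP)):
  4: TP=68, FP=9+7+12=28 → 68/96 = 0.7083
  5: TP=77, FP=37+8+7=52 → 77/129 = 0.5969
  6: TP=88, FP=38+13+17=68 → 88/156 = 0.5641
  7: TP=38, FP=28+12+5=45 → 38/83 = 0.4578
Macro-precision = mean = (0.7083 + 0.5969 + 0.5641 + 0.4578) / 4 = 0.582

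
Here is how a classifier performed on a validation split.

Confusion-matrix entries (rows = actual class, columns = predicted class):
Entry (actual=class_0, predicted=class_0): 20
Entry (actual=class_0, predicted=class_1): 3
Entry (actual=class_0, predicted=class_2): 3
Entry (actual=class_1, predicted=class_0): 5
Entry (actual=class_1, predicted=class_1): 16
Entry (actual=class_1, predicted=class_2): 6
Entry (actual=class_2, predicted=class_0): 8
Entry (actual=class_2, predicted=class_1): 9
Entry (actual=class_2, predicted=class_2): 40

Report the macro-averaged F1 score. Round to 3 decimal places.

0.672

Per-class F1 score (2·TP/(2·TP+FP+FN)):
  class_0: TP=20, FP=5+8=13, FN=3+3=6 → 40/59 = 0.6780
  class_1: TP=16, FP=3+9=12, FN=5+6=11 → 32/55 = 0.5818
  class_2: TP=40, FP=3+6=9, FN=8+9=17 → 80/106 = 0.7547
Macro-F1 score = mean = (0.6780 + 0.5818 + 0.7547) / 3 = 0.672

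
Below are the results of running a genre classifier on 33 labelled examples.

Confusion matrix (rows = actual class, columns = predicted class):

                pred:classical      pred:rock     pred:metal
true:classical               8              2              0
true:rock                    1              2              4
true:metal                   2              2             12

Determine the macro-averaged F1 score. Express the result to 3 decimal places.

Per-class F1 score (2·TP/(2·TP+FP+FN)):
  classical: TP=8, FP=1+2=3, FN=2+0=2 → 16/21 = 0.7619
  rock: TP=2, FP=2+2=4, FN=1+4=5 → 4/13 = 0.3077
  metal: TP=12, FP=0+4=4, FN=2+2=4 → 24/32 = 0.7500
Macro-F1 score = mean = (0.7619 + 0.3077 + 0.7500) / 3 = 0.607

0.607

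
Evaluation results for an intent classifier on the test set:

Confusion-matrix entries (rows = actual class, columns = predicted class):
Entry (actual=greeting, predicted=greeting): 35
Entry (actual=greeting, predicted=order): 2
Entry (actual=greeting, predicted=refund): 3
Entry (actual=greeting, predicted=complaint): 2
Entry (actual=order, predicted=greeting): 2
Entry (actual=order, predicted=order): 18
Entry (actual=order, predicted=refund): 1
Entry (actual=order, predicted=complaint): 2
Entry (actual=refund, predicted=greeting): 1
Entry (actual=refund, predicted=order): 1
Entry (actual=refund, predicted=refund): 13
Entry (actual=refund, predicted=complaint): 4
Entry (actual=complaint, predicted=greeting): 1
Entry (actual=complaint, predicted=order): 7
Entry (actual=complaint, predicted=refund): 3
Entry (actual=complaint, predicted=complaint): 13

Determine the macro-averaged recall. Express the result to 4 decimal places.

Per-class recall (TP/(TP+FN)):
  greeting: TP=35, FN=2+3+2=7 → 35/42 = 0.83333
  order: TP=18, FN=2+1+2=5 → 18/23 = 0.78261
  refund: TP=13, FN=1+1+4=6 → 13/19 = 0.68421
  complaint: TP=13, FN=1+7+3=11 → 13/24 = 0.54167
Macro-recall = mean = (0.83333 + 0.78261 + 0.68421 + 0.54167) / 4 = 0.7105

0.7105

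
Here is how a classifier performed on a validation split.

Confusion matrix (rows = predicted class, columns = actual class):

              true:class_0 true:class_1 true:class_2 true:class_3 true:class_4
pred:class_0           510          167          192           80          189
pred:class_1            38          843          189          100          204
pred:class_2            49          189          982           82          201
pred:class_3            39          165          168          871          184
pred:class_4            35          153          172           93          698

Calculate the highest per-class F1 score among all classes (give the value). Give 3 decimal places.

0.657

Per-class F1 score (2·TP/(2·TP+FP+FN)):
  class_0: TP=510, FP=167+192+80+189=628, FN=38+49+39+35=161 → 1020/1809 = 0.5638
  class_1: TP=843, FP=38+189+100+204=531, FN=167+189+165+153=674 → 1686/2891 = 0.5832
  class_2: TP=982, FP=49+189+82+201=521, FN=192+189+168+172=721 → 1964/3206 = 0.6126
  class_3: TP=871, FP=39+165+168+184=556, FN=80+100+82+93=355 → 1742/2653 = 0.6566
  class_4: TP=698, FP=35+153+172+93=453, FN=189+204+201+184=778 → 1396/2627 = 0.5314
Highest is class 'class_3' with F1 score = 0.657.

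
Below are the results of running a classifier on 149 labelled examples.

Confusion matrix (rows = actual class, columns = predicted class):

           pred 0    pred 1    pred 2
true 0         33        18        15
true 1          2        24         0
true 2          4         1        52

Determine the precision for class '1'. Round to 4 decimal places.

One-vs-rest for '1': TP = diagonal; FP = other classes predicted '1'; FN = '1' predicted as other.
precision = TP/(TP+FP).
1: TP=24, FP=18+1=19 → 24/43 = 0.55814

0.5581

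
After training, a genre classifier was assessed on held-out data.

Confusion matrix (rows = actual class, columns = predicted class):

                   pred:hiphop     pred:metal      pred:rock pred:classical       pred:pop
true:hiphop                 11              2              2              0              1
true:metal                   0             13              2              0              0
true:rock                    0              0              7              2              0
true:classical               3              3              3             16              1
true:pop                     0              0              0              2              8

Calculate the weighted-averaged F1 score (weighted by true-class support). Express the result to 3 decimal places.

Per-class F1 score (2·TP/(2·TP+FP+FN)):
  hiphop: TP=11, FP=0+0+3+0=3, FN=2+2+0+1=5 → 22/30 = 0.7333
  metal: TP=13, FP=2+0+3+0=5, FN=0+2+0+0=2 → 26/33 = 0.7879
  rock: TP=7, FP=2+2+3+0=7, FN=0+0+2+0=2 → 14/23 = 0.6087
  classical: TP=16, FP=0+0+2+2=4, FN=3+3+3+1=10 → 32/46 = 0.6957
  pop: TP=8, FP=1+0+0+1=2, FN=0+0+0+2=2 → 16/20 = 0.8000
Weighted-F1 score = Σ (supportᵢ/N)·F1 scoreᵢ with N=76: (16/76)·0.7333 + (15/76)·0.7879 + (9/76)·0.6087 + (26/76)·0.6957 + (10/76)·0.8000 = 0.725

0.725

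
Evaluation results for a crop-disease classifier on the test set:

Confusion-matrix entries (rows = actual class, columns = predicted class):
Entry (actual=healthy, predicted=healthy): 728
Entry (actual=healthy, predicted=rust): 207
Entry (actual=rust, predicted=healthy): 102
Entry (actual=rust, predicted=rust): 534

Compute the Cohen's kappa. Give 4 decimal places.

Observed agreement pₒ = trace/N = 1262/1571 = 0.80331
Expected agreement pₑ = Σ (rowᵢ·colᵢ)/N² = (935·830 + 636·741)/1571² = 0.50539
κ = (pₒ − pₑ)/(1 − pₑ) = (0.80331 − 0.50539)/(1 − 0.50539) = 0.6023

0.6023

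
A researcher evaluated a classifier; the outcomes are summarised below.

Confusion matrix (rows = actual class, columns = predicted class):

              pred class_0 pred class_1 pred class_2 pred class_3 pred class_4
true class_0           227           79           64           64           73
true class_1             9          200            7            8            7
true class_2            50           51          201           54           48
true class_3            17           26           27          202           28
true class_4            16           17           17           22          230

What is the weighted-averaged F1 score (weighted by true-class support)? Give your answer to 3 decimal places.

0.600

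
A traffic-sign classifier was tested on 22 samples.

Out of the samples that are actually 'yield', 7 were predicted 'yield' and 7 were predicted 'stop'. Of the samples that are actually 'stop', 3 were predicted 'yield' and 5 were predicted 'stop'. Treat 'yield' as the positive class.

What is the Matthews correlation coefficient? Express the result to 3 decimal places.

MCC = (TP·TN − FP·FN) / √((TP+FP)(TP+FN)(TN+FP)(TN+FN))
Numerator = 7·5 − 3·7 = 14
Denominator = √(10·14·8·12) = √13440 = 115.9310
MCC = 14 / 115.9310 = 0.121

0.121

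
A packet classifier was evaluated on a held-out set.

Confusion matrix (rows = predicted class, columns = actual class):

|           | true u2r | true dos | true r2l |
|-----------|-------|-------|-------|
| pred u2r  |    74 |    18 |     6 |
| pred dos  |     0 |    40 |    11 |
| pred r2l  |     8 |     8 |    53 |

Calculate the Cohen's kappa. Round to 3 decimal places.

Observed agreement pₒ = trace/N = 167/218 = 0.7661
Expected agreement pₑ = Σ (rowᵢ·colᵢ)/N² = (82·98 + 66·51 + 70·69)/218² = 0.3416
κ = (pₒ − pₑ)/(1 − pₑ) = (0.7661 − 0.3416)/(1 − 0.3416) = 0.645

0.645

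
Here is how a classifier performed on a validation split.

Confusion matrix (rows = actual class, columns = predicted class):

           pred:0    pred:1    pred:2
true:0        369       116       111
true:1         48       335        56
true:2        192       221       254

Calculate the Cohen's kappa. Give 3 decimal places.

Observed agreement pₒ = trace/N = 958/1702 = 0.5629
Expected agreement pₑ = Σ (rowᵢ·colᵢ)/N² = (596·609 + 439·672 + 667·421)/1702² = 0.3241
κ = (pₒ − pₑ)/(1 − pₑ) = (0.5629 − 0.3241)/(1 − 0.3241) = 0.353

0.353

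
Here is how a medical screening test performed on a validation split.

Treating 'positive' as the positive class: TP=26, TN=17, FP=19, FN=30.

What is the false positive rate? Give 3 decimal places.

0.528

FPR = FP/(FP+TN) = 19/(19+17) = 0.528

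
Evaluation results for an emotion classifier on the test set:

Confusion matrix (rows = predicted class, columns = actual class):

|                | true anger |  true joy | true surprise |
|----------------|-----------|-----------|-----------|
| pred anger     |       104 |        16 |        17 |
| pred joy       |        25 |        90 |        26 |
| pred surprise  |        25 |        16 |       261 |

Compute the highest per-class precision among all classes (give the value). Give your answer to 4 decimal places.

0.8642

Per-class precision (TP/(TP+FP)):
  anger: TP=104, FP=16+17=33 → 104/137 = 0.75912
  joy: TP=90, FP=25+26=51 → 90/141 = 0.63830
  surprise: TP=261, FP=25+16=41 → 261/302 = 0.86424
Highest is class 'surprise' with precision = 0.8642.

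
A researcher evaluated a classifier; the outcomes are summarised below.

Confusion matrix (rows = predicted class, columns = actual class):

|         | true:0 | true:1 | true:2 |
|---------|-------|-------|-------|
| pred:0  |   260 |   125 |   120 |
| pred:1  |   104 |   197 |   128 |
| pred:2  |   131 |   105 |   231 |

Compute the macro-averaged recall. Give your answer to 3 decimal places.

0.490

Per-class recall (TP/(TP+FN)):
  0: TP=260, FN=104+131=235 → 260/495 = 0.5253
  1: TP=197, FN=125+105=230 → 197/427 = 0.4614
  2: TP=231, FN=120+128=248 → 231/479 = 0.4823
Macro-recall = mean = (0.5253 + 0.4614 + 0.4823) / 3 = 0.490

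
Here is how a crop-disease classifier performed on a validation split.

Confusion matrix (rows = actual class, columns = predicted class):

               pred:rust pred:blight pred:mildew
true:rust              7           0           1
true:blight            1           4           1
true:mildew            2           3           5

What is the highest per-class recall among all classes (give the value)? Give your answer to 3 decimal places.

0.875

Per-class recall (TP/(TP+FN)):
  rust: TP=7, FN=0+1=1 → 7/8 = 0.8750
  blight: TP=4, FN=1+1=2 → 4/6 = 0.6667
  mildew: TP=5, FN=2+3=5 → 5/10 = 0.5000
Highest is class 'rust' with recall = 0.875.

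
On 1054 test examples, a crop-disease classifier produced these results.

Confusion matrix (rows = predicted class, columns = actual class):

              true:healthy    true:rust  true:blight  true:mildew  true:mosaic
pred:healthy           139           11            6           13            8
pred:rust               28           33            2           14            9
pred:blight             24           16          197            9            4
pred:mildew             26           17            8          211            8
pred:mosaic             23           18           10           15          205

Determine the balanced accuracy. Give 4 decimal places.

0.6983

Balanced accuracy = mean of per-class recall.
  healthy: recall = 139/240 = 0.57917
  rust: recall = 33/95 = 0.34737
  blight: recall = 197/223 = 0.88341
  mildew: recall = 211/262 = 0.80534
  mosaic: recall = 205/234 = 0.87607
Mean = (0.57917 + 0.34737 + 0.88341 + 0.80534 + 0.87607) / 5 = 0.6983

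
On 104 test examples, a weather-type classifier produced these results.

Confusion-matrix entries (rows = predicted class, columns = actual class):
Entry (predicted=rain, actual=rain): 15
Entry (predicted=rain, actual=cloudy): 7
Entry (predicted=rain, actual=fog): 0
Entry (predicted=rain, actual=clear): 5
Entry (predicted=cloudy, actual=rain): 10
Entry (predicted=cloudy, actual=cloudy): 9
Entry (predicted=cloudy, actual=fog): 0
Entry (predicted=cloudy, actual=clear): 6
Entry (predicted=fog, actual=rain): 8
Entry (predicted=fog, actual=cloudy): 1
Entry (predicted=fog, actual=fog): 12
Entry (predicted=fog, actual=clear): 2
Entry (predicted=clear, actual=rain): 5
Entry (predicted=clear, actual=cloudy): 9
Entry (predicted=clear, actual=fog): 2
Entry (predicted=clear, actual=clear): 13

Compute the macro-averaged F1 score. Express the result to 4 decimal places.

Per-class F1 score (2·TP/(2·TP+FP+FN)):
  rain: TP=15, FP=7+0+5=12, FN=10+8+5=23 → 30/65 = 0.46154
  cloudy: TP=9, FP=10+0+6=16, FN=7+1+9=17 → 18/51 = 0.35294
  fog: TP=12, FP=8+1+2=11, FN=0+0+2=2 → 24/37 = 0.64865
  clear: TP=13, FP=5+9+2=16, FN=5+6+2=13 → 26/55 = 0.47273
Macro-F1 score = mean = (0.46154 + 0.35294 + 0.64865 + 0.47273) / 4 = 0.4840

0.4840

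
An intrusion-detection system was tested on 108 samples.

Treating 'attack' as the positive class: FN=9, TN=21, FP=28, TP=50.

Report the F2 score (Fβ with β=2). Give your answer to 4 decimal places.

0.7962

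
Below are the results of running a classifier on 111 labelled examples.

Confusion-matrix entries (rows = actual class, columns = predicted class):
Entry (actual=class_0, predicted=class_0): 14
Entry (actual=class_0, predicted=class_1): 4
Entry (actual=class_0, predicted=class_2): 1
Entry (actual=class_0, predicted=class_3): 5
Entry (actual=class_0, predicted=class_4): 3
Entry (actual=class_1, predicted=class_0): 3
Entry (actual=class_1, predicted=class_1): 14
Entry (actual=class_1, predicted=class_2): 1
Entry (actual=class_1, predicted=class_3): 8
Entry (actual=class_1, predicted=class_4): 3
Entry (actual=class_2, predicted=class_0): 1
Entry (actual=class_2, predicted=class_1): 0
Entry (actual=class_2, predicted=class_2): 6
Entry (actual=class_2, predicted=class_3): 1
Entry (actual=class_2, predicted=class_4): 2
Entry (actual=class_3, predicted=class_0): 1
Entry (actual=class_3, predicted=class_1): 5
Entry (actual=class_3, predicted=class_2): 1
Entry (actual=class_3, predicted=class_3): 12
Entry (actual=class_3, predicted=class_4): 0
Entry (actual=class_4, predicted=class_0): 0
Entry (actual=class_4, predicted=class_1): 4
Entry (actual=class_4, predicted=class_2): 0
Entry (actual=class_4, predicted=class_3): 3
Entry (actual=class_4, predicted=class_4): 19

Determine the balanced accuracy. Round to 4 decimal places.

Balanced accuracy = mean of per-class recall.
  class_0: recall = 14/27 = 0.51852
  class_1: recall = 14/29 = 0.48276
  class_2: recall = 6/10 = 0.60000
  class_3: recall = 12/19 = 0.63158
  class_4: recall = 19/26 = 0.73077
Mean = (0.51852 + 0.48276 + 0.60000 + 0.63158 + 0.73077) / 5 = 0.5927

0.5927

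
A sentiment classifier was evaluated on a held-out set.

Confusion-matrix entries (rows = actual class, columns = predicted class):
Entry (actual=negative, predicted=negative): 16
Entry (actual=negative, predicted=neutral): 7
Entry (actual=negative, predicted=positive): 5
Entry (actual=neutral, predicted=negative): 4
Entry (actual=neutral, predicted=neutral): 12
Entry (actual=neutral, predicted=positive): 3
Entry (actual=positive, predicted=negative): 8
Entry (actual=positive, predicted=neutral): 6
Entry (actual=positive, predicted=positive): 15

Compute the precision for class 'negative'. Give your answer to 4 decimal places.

Take TP from the diagonal, FP from the rest of the 'negative' prediction marginal, FN from the rest of the 'negative' actual marginal.
precision = TP/(TP+FP).
negative: TP=16, FP=4+8=12 → 16/28 = 0.57143

0.5714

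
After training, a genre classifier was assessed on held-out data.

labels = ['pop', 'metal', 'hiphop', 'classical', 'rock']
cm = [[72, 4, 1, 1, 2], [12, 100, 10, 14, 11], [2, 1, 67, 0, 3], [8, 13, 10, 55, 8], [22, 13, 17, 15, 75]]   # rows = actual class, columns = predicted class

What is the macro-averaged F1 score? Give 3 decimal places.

Per-class F1 score (2·TP/(2·TP+FP+FN)):
  pop: TP=72, FP=12+2+8+22=44, FN=4+1+1+2=8 → 144/196 = 0.7347
  metal: TP=100, FP=4+1+13+13=31, FN=12+10+14+11=47 → 200/278 = 0.7194
  hiphop: TP=67, FP=1+10+10+17=38, FN=2+1+0+3=6 → 134/178 = 0.7528
  classical: TP=55, FP=1+14+0+15=30, FN=8+13+10+8=39 → 110/179 = 0.6145
  rock: TP=75, FP=2+11+3+8=24, FN=22+13+17+15=67 → 150/241 = 0.6224
Macro-F1 score = mean = (0.7347 + 0.7194 + 0.7528 + 0.6145 + 0.6224) / 5 = 0.689

0.689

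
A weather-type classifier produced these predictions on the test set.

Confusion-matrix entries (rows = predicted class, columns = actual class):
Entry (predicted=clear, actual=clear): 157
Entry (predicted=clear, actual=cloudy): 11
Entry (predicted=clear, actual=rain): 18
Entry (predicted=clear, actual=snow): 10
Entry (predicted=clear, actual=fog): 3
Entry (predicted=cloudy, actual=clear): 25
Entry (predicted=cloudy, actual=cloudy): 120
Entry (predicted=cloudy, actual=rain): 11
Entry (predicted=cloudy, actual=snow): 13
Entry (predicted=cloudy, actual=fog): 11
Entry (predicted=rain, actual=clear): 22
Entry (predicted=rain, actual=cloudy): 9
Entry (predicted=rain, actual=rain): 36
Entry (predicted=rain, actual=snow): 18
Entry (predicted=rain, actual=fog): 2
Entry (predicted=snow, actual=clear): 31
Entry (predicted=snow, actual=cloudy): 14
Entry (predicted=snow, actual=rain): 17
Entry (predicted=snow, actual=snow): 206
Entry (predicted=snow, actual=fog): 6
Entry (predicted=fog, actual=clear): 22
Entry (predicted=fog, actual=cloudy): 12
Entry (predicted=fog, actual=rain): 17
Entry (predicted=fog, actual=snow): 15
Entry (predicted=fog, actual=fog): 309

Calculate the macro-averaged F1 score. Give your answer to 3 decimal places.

0.683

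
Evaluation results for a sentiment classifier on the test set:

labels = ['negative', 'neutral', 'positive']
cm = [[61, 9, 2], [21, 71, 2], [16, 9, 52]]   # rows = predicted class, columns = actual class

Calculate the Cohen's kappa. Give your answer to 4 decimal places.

0.6353

Observed agreement pₒ = trace/N = 184/243 = 0.75720
Expected agreement pₑ = Σ (rowᵢ·colᵢ)/N² = (98·72 + 89·94 + 56·77)/243² = 0.33420
κ = (pₒ − pₑ)/(1 − pₑ) = (0.75720 − 0.33420)/(1 − 0.33420) = 0.6353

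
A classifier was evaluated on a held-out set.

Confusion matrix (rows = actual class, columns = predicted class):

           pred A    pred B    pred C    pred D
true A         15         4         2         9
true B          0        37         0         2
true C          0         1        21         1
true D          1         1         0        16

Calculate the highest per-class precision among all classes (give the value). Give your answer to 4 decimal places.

0.9375

Per-class precision (TP/(TP+FP)):
  A: TP=15, FP=0+0+1=1 → 15/16 = 0.93750
  B: TP=37, FP=4+1+1=6 → 37/43 = 0.86047
  C: TP=21, FP=2+0+0=2 → 21/23 = 0.91304
  D: TP=16, FP=9+2+1=12 → 16/28 = 0.57143
Highest is class 'A' with precision = 0.9375.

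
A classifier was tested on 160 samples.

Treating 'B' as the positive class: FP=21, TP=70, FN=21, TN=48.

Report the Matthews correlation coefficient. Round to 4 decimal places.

MCC = (TP·TN − FP·FN) / √((TP+FP)(TP+FN)(TN+FP)(TN+FN))
Numerator = 70·48 − 21·21 = 2919
Denominator = √(91·91·69·69) = √39425841 = 6279.0000
MCC = 2919 / 6279.0000 = 0.4649

0.4649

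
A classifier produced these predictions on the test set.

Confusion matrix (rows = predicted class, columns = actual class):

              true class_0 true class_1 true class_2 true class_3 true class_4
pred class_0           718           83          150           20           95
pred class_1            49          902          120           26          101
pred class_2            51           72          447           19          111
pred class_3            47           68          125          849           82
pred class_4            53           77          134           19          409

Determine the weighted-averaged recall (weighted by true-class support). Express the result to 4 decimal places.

Per-class recall (TP/(TP+FN)):
  class_0: TP=718, FN=49+51+47+53=200 → 718/918 = 0.78214
  class_1: TP=902, FN=83+72+68+77=300 → 902/1202 = 0.75042
  class_2: TP=447, FN=150+120+125+134=529 → 447/976 = 0.45799
  class_3: TP=849, FN=20+26+19+19=84 → 849/933 = 0.90997
  class_4: TP=409, FN=95+101+111+82=389 → 409/798 = 0.51253
Weighted-recall = Σ (supportᵢ/N)·recallᵢ with N=4827: (918/4827)·0.78214 + (1202/4827)·0.75042 + (976/4827)·0.45799 + (933/4827)·0.90997 + (798/4827)·0.51253 = 0.6888

0.6888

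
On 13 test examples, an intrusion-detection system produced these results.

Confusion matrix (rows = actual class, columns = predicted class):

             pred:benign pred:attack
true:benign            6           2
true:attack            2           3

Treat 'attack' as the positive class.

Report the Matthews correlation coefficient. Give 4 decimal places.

MCC = (TP·TN − FP·FN) / √((TP+FP)(TP+FN)(TN+FP)(TN+FN))
Numerator = 3·6 − 2·2 = 14
Denominator = √(5·5·8·8) = √1600 = 40.0000
MCC = 14 / 40.0000 = 0.3500

0.3500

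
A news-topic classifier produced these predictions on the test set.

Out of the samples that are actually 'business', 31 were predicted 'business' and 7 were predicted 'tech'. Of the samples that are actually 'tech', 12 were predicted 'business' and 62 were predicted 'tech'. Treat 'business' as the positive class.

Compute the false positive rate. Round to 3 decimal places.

0.162

FPR = FP/(FP+TN) = 12/(12+62) = 0.162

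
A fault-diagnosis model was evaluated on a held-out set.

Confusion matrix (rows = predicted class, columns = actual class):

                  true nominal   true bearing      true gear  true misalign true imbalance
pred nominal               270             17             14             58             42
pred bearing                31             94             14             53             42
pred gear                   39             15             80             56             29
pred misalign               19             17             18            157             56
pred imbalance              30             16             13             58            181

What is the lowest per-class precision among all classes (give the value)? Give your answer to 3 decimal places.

0.365

Per-class precision (TP/(TP+FP)):
  nominal: TP=270, FP=17+14+58+42=131 → 270/401 = 0.6733
  bearing: TP=94, FP=31+14+53+42=140 → 94/234 = 0.4017
  gear: TP=80, FP=39+15+56+29=139 → 80/219 = 0.3653
  misalign: TP=157, FP=19+17+18+56=110 → 157/267 = 0.5880
  imbalance: TP=181, FP=30+16+13+58=117 → 181/298 = 0.6074
Lowest is class 'gear' with precision = 0.365.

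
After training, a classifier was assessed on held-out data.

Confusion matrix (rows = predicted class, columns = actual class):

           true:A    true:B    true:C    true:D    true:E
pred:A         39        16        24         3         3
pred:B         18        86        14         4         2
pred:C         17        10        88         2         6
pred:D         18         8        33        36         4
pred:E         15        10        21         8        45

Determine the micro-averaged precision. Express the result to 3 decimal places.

Micro-averaging pools counts across classes: ΣTP=294, ΣFP=236, ΣFN=236.
Micro-precision = TP/(TP+FP) on pooled counts = 0.555 (equals overall accuracy in single-label multiclass).

0.555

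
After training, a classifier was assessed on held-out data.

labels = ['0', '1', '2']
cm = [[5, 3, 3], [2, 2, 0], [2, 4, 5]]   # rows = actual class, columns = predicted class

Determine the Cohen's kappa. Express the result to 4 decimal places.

0.1965

Observed agreement pₒ = trace/N = 12/26 = 0.46154
Expected agreement pₑ = Σ (rowᵢ·colᵢ)/N² = (11·9 + 4·9 + 11·8)/26² = 0.32988
κ = (pₒ − pₑ)/(1 − pₑ) = (0.46154 − 0.32988)/(1 − 0.32988) = 0.1965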